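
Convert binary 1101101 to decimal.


1101101 in decimal = 109

109


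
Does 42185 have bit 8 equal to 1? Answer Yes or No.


0b1010010011001001, bit 8 = 0. No

No


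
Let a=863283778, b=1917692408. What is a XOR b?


863283778 ^ 1917692408 = 1094255546

1094255546


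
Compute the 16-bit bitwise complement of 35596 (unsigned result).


~0b1000101100001100 = 0b111010011110011 = 29939 (16-bit unsigned)

29939


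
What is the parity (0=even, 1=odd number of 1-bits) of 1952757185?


0b1110100011001001011010111000001 has 15 ones => parity 1

1


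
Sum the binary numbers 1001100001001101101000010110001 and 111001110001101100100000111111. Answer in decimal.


1001100001001101101000010110001 + 111001110001101100100000111111 = 10000101111011011001100011110000 = 2246940912

2246940912


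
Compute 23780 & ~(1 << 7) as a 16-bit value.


23780 & ~(1 << 7) = 23652

23652


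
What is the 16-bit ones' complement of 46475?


46475 ^ 65535 = 19060

19060


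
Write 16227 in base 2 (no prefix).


16227 = 11111101100011 in binary

11111101100011


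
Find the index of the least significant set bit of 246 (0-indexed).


0b11110110. Lowest set bit at position 1

1


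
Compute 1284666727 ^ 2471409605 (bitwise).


0b1001100100100100111010101100111 ^ 0b10010011010011101011011111000101 = 0b11011111110111001100001010100010 = 3755786914

3755786914


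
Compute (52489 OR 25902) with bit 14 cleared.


Step 1: 52489 | 25902 = 60719
Step 2: 60719 & ~(1 << 14) = 44335

44335


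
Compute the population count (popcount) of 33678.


0b1000001110001110 has 7 set bits

7


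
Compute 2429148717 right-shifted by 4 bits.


0b10010000110010011101111000101101 >> 4 = 0b1001000011001001110111100010 = 151821794

151821794


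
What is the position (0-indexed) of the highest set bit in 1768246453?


0b1101001011001010100110010110101. Highest set bit at position 30

30


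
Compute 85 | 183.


0b1010101 | 0b10110111 = 0b11110111 = 247

247


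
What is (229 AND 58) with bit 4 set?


Step 1: 229 & 58 = 32
Step 2: 32 | (1 << 4) = 32 | 16 = 48

48


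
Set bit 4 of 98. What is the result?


98 | (1 << 4) = 98 | 16 = 114

114


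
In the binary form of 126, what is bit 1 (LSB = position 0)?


0b1111110, position 1 = 1

1


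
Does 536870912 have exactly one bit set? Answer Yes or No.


0b100000000000000000000000000000. Only one bit set => Yes

Yes


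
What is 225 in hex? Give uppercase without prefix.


225 = E1 hex

E1


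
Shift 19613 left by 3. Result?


0b100110010011101 << 3 = 0b100110010011101000 = 156904

156904


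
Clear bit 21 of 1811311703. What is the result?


1811311703 & ~(1 << 21) = 1809214551

1809214551


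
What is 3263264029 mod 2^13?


3263264029 & 8191 = 5405

5405


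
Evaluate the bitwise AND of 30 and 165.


0b11110 & 0b10100101 = 0b100 = 4

4


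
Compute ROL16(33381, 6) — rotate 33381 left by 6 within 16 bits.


Rotate 0b1000001001100101 left by 6 (16-bit) = 0b1001100101100000 = 39264

39264


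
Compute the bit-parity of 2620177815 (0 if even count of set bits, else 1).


0b10011100001011001011110110010111 has 18 ones => parity 0

0


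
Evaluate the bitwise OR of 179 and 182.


0b10110011 | 0b10110110 = 0b10110111 = 183

183


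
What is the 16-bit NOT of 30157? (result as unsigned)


~0b111010111001101 = 0b1000101000110010 = 35378 (16-bit unsigned)

35378


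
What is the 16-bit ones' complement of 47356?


47356 ^ 65535 = 18179

18179


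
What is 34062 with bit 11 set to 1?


34062 | (1 << 11) = 34062 | 2048 = 36110

36110


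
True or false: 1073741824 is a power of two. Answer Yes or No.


0b1000000000000000000000000000000. Only one bit set => Yes

Yes


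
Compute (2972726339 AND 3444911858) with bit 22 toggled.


Step 1: 2972726339 & 3444911858 = 2165318722
Step 2: 2165318722 ^ (1 << 22) = 2165318722 ^ 4194304 = 2169513026

2169513026


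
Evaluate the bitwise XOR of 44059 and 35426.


0b1010110000011011 ^ 0b1000101001100010 = 0b10011001111001 = 9849

9849


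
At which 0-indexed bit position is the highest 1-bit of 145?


0b10010001. Highest set bit at position 7

7


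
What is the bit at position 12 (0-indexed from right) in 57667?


0b1110000101000011, position 12 = 0

0


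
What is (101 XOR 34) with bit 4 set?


Step 1: 101 ^ 34 = 71
Step 2: 71 | (1 << 4) = 71 | 16 = 87

87


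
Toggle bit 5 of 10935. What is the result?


10935 ^ (1 << 5) = 10935 ^ 32 = 10903

10903


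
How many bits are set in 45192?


0b1011000010001000 has 5 set bits

5


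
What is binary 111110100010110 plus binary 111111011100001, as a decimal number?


111110100010110 + 111111011100001 = 1111101111110111 = 64503

64503


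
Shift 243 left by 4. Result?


0b11110011 << 4 = 0b111100110000 = 3888

3888


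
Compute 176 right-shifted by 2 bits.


0b10110000 >> 2 = 0b101100 = 44

44


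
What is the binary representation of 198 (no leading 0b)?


198 = 11000110 in binary

11000110


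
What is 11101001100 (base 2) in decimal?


11101001100 in decimal = 1868

1868


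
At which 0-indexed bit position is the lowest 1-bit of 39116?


0b1001100011001100. Lowest set bit at position 2

2


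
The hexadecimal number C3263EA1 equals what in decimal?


C3263EA1 hex = 3274063521 decimal

3274063521


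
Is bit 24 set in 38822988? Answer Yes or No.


0b10010100000110010001001100, bit 24 = 0. No

No


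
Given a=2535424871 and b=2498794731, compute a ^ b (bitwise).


2535424871 ^ 2498794731 = 66000780

66000780


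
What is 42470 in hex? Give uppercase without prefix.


42470 = A5E6 hex

A5E6


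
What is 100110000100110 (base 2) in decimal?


100110000100110 in decimal = 19494

19494


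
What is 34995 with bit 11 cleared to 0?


34995 & ~(1 << 11) = 32947

32947


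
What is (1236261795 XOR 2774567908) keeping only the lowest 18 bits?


Step 1: 1236261795 ^ 2774567908 = 3973009479
Step 2: 3973009479 & 262143 = 217159

217159


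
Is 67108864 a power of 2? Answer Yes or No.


0b100000000000000000000000000. Only one bit set => Yes

Yes


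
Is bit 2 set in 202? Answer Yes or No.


0b11001010, bit 2 = 0. No

No


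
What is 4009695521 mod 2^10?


4009695521 & 1023 = 289

289


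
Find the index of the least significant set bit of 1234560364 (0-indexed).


0b1001001100101011110010101101100. Lowest set bit at position 2

2


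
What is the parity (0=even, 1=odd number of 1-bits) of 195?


0b11000011 has 4 ones => parity 0

0


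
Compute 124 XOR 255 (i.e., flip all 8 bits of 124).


124 ^ 255 = 131

131


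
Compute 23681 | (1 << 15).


23681 | (1 << 15) = 23681 | 32768 = 56449

56449


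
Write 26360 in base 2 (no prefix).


26360 = 110011011111000 in binary

110011011111000


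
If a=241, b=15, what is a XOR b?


241 ^ 15 = 254

254


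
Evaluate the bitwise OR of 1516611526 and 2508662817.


0b1011010011001011010011111000110 | 0b10010101100001110010100000100001 = 0b11011111111001111010111111100111 = 3756503015

3756503015


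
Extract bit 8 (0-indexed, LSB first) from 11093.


0b10101101010101, position 8 = 1

1


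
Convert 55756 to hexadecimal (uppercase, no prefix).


55756 = D9CC hex

D9CC


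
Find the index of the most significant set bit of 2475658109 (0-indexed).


0b10010011100011111000101101111101. Highest set bit at position 31

31


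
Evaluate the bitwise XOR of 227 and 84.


0b11100011 ^ 0b1010100 = 0b10110111 = 183

183


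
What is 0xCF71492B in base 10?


CF71492B hex = 3480308011 decimal

3480308011


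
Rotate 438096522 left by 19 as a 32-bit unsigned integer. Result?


Rotate 0b11010000111001101001010001010 left by 19 (32-bit) = 0b10010100010100001101000011100110 = 2488324326

2488324326


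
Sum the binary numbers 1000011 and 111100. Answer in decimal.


1000011 + 111100 = 1111111 = 127

127


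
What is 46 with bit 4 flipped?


46 ^ (1 << 4) = 46 ^ 16 = 62

62


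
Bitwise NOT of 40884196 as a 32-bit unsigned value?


~0b10011011111101011111100100 = 0b11111101100100000010100000011011 = 4254083099 (32-bit unsigned)

4254083099


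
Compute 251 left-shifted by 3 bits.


0b11111011 << 3 = 0b11111011000 = 2008

2008


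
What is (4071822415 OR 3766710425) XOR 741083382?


Step 1: 4071822415 | 3766710425 = 4071847135
Step 2: 4071847135 ^ 741083382 = 3734993961

3734993961


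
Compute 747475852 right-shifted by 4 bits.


0b101100100011011001001110001100 >> 4 = 0b10110010001101100100111000 = 46717240

46717240


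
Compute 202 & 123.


0b11001010 & 0b1111011 = 0b1001010 = 74

74


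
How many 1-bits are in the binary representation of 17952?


0b100011000100000 has 4 set bits

4


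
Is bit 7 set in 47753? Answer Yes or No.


0b1011101010001001, bit 7 = 1. Yes

Yes


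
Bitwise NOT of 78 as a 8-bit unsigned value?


~0b1001110 = 0b10110001 = 177 (8-bit unsigned)

177


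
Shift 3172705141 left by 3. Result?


0b10111101000110111010001101110101 << 3 = 0b10111101000110111010001101110101000 = 25381641128

25381641128


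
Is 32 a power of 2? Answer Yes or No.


0b100000. Only one bit set => Yes

Yes


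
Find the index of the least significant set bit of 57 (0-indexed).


0b111001. Lowest set bit at position 0

0


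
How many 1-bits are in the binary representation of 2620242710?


0b10011100001011011011101100010110 has 17 set bits

17


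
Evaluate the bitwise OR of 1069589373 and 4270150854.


0b111111110000001010001101111101 | 0b11111110100001010101010011000110 = 0b11111111110001011111011111111111 = 4291164159

4291164159


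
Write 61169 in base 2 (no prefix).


61169 = 1110111011110001 in binary

1110111011110001


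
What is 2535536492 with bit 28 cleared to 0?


2535536492 & ~(1 << 28) = 2267101036

2267101036


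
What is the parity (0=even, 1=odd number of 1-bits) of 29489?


0b111001100110001 has 8 ones => parity 0

0


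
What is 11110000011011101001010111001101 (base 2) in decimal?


11110000011011101001010111001101 in decimal = 4033779149

4033779149


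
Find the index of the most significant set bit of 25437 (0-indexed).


0b110001101011101. Highest set bit at position 14

14


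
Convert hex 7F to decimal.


7F hex = 127 decimal

127


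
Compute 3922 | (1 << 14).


3922 | (1 << 14) = 3922 | 16384 = 20306

20306


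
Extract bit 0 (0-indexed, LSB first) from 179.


0b10110011, position 0 = 1

1


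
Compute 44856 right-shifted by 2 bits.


0b1010111100111000 >> 2 = 0b10101111001110 = 11214

11214


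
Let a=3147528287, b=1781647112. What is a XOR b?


3147528287 ^ 1781647112 = 3517628247

3517628247


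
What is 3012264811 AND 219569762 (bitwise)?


0b10110011100010111000001101101011 & 0b1101000101100101111001100010 = 0b1000000100000001001100010 = 16908898

16908898


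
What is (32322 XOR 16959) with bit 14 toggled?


Step 1: 32322 ^ 16959 = 15485
Step 2: 15485 ^ (1 << 14) = 15485 ^ 16384 = 31869

31869


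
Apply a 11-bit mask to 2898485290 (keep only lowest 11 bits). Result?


2898485290 & 2047 = 42

42


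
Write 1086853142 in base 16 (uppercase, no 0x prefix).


1086853142 = 40C81016 hex

40C81016


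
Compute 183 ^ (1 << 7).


183 ^ (1 << 7) = 183 ^ 128 = 55

55


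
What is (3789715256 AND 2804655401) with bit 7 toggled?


Step 1: 3789715256 & 2804655401 = 2703369512
Step 2: 2703369512 ^ (1 << 7) = 2703369512 ^ 128 = 2703369640

2703369640


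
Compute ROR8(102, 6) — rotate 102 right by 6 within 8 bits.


Rotate 0b1100110 right by 6 (8-bit) = 0b10011001 = 153

153


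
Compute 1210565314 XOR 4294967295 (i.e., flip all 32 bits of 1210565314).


1210565314 ^ 4294967295 = 3084401981

3084401981


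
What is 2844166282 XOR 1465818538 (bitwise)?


0b10101001100001101000100010001010 ^ 0b1010111010111101001110110101010 = 0b11111110110110000001010100100000 = 4275574048

4275574048


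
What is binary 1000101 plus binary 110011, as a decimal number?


1000101 + 110011 = 1111000 = 120

120


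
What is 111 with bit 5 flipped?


111 ^ (1 << 5) = 111 ^ 32 = 79

79


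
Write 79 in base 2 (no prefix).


79 = 1001111 in binary

1001111


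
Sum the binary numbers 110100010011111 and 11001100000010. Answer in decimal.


110100010011111 + 11001100000010 = 1001101110100001 = 39841

39841


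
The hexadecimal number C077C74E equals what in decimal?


C077C74E hex = 3229075278 decimal

3229075278


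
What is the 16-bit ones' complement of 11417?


11417 ^ 65535 = 54118

54118


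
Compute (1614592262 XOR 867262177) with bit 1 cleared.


Step 1: 1614592262 ^ 867262177 = 1401808871
Step 2: 1401808871 & ~(1 << 1) = 1401808869

1401808869


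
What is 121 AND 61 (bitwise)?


0b1111001 & 0b111101 = 0b111001 = 57

57


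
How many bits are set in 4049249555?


0b11110001010110101010010100010011 has 16 set bits

16


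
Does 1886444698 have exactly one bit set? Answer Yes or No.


0b1110000011100001101110010011010. Multiple bits set => No

No


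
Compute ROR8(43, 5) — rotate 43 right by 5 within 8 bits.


Rotate 0b101011 right by 5 (8-bit) = 0b1011001 = 89

89


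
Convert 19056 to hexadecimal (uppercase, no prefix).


19056 = 4A70 hex

4A70


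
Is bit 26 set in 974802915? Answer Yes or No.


0b111010000110100100111111100011, bit 26 = 0. No

No


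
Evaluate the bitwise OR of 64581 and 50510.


0b1111110001000101 | 0b1100010101001110 = 0b1111110101001111 = 64847

64847


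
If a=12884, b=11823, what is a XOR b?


12884 ^ 11823 = 7291

7291


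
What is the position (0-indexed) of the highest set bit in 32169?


0b111110110101001. Highest set bit at position 14

14


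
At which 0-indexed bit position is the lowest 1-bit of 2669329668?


0b10011111000110101011110100000100. Lowest set bit at position 2

2


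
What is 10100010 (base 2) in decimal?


10100010 in decimal = 162

162


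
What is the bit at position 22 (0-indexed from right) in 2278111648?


0b10000111110010010011100110100000, position 22 = 1

1


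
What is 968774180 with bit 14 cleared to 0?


968774180 & ~(1 << 14) = 968757796

968757796


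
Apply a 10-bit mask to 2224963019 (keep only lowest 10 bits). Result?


2224963019 & 1023 = 459

459


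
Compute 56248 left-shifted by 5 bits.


0b1101101110111000 << 5 = 0b110110111011100000000 = 1799936

1799936


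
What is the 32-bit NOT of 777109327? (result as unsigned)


~0b101110010100011011111101001111 = 0b11010001101011100100000010110000 = 3517857968 (32-bit unsigned)

3517857968


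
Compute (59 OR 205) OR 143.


Step 1: 59 | 205 = 255
Step 2: 255 | 143 = 255

255


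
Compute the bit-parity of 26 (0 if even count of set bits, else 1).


0b11010 has 3 ones => parity 1

1


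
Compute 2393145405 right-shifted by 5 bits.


0b10001110101001001000000000111101 >> 5 = 0b100011101010010010000000001 = 74785793

74785793


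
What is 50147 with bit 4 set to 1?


50147 | (1 << 4) = 50147 | 16 = 50163

50163


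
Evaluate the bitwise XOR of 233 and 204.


0b11101001 ^ 0b11001100 = 0b100101 = 37

37


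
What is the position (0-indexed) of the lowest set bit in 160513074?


0b1001100100010011110000110010. Lowest set bit at position 1

1


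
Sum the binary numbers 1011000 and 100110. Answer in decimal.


1011000 + 100110 = 1111110 = 126

126


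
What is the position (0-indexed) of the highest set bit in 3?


0b11. Highest set bit at position 1

1


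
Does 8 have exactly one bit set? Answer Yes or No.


0b1000. Only one bit set => Yes

Yes


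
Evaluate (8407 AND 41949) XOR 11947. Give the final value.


Step 1: 8407 & 41949 = 8405
Step 2: 8405 ^ 11947 = 3710

3710


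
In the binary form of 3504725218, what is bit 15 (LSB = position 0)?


0b11010000111001011101110011100010, position 15 = 1

1


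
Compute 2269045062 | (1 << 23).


2269045062 | (1 << 23) = 2269045062 | 8388608 = 2277433670

2277433670


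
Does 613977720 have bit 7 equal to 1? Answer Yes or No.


0b100100100110001000111001111000, bit 7 = 0. No

No


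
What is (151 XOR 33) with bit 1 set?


Step 1: 151 ^ 33 = 182
Step 2: 182 | (1 << 1) = 182 | 2 = 182

182


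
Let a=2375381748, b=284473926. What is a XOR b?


2375381748 ^ 284473926 = 2640431282

2640431282


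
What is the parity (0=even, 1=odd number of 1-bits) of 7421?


0b1110011111101 has 10 ones => parity 0

0


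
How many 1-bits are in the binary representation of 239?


0b11101111 has 7 set bits

7


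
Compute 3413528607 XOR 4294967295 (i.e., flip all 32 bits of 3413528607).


3413528607 ^ 4294967295 = 881438688

881438688


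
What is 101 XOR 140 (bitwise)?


0b1100101 ^ 0b10001100 = 0b11101001 = 233

233


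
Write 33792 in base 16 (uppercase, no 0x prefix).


33792 = 8400 hex

8400


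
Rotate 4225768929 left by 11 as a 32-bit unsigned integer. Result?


Rotate 0b11111011111000000001110111100001 left by 11 (32-bit) = 0b111011110000111111011111 = 15667167

15667167


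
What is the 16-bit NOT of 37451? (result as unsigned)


~0b1001001001001011 = 0b110110110110100 = 28084 (16-bit unsigned)

28084


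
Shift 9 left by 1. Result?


0b1001 << 1 = 0b10010 = 18

18


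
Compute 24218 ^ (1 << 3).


24218 ^ (1 << 3) = 24218 ^ 8 = 24210

24210


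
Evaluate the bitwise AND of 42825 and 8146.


0b1010011101001001 & 0b1111111010010 = 0b11101000000 = 1856

1856


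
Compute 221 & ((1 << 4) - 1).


221 & 15 = 13

13


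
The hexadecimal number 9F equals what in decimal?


9F hex = 159 decimal

159


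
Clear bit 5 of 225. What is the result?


225 & ~(1 << 5) = 193

193


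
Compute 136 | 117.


0b10001000 | 0b1110101 = 0b11111101 = 253

253


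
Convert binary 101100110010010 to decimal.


101100110010010 in decimal = 22930

22930


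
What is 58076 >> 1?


0b1110001011011100 >> 1 = 0b111000101101110 = 29038

29038


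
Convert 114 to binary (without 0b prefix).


114 = 1110010 in binary

1110010


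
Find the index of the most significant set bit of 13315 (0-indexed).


0b11010000000011. Highest set bit at position 13

13


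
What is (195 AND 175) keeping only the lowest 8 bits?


Step 1: 195 & 175 = 131
Step 2: 131 & 255 = 131

131


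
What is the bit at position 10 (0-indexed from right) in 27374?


0b110101011101110, position 10 = 0

0


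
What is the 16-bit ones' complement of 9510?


9510 ^ 65535 = 56025

56025


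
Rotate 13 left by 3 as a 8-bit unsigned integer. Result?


Rotate 0b1101 left by 3 (8-bit) = 0b1101000 = 104

104


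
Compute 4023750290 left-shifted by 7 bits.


0b11101111110101011000111010010010 << 7 = 0b111011111101010110001110100100100000000 = 515040037120

515040037120


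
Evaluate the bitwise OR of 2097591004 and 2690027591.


0b1111101000001101011001011011100 | 0b10100000010101101001000001000111 = 0b11111101010101101011001011011111 = 4250317535

4250317535


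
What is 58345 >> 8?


0b1110001111101001 >> 8 = 0b11100011 = 227

227


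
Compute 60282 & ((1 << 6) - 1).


60282 & 63 = 58

58


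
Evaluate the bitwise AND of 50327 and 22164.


0b1100010010010111 & 0b101011010010100 = 0b100010010010100 = 17556

17556


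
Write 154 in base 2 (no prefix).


154 = 10011010 in binary

10011010


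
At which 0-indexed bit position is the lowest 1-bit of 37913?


0b1001010000011001. Lowest set bit at position 0

0


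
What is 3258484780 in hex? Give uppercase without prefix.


3258484780 = C238882C hex

C238882C


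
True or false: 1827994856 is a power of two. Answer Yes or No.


0b1101100111101001111110011101000. Multiple bits set => No

No


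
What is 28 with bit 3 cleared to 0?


28 & ~(1 << 3) = 20

20


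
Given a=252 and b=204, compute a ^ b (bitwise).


252 ^ 204 = 48

48


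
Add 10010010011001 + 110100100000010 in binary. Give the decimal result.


10010010011001 + 110100100000010 = 1000110110011011 = 36251

36251


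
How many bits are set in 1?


0b1 has 1 set bits

1


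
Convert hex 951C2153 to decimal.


951C2153 hex = 2501648723 decimal

2501648723


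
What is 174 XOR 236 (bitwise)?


0b10101110 ^ 0b11101100 = 0b1000010 = 66

66


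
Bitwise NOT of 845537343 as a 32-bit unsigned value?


~0b110010011001011110000000111111 = 0b11001101100110100001111111000000 = 3449429952 (32-bit unsigned)

3449429952


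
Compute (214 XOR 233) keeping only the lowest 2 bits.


Step 1: 214 ^ 233 = 63
Step 2: 63 & 3 = 3

3


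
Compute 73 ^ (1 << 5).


73 ^ (1 << 5) = 73 ^ 32 = 105

105


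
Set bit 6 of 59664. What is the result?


59664 | (1 << 6) = 59664 | 64 = 59728

59728


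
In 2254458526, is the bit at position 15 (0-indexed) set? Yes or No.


0b10000110011000000100111010011110, bit 15 = 0. No

No


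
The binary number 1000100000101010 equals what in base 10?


1000100000101010 in decimal = 34858

34858


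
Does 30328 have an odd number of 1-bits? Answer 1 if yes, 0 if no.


0b111011001111000 has 9 ones => parity 1

1


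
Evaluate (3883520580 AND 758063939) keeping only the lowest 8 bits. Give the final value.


Step 1: 3883520580 & 758063939 = 623444544
Step 2: 623444544 & 255 = 64

64


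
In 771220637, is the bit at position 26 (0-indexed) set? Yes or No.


0b101101111101111110010010011101, bit 26 = 1. Yes

Yes


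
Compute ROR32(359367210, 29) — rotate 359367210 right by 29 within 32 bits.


Rotate 0b10101011010111000001000101010 right by 29 (32-bit) = 0b10101011010111000001000101010000 = 2874937680

2874937680


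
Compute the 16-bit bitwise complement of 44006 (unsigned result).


~0b1010101111100110 = 0b101010000011001 = 21529 (16-bit unsigned)

21529


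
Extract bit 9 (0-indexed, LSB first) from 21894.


0b101010110000110, position 9 = 0

0


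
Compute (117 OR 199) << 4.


Step 1: 117 | 199 = 247
Step 2: 247 << 4 = 3952

3952


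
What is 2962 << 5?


0b101110010010 << 5 = 0b10111001001000000 = 94784

94784


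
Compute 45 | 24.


0b101101 | 0b11000 = 0b111101 = 61

61


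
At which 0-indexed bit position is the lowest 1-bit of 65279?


0b1111111011111111. Lowest set bit at position 0

0


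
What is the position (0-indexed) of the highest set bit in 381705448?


0b10110110000000101110011101000. Highest set bit at position 28

28


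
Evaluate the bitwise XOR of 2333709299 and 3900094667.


0b10001011000110011001001111110011 ^ 0b11101000011101101011100011001011 = 0b1100011011011110010101100111000 = 1668229944

1668229944


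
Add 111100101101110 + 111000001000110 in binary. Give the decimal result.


111100101101110 + 111000001000110 = 1110100110110100 = 59828

59828


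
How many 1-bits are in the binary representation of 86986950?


0b101001011110101000011000110 has 13 set bits

13


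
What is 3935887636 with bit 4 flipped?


3935887636 ^ (1 << 4) = 3935887636 ^ 16 = 3935887620

3935887620


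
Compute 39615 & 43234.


0b1001101010111111 & 0b1010100011100010 = 0b1000100010100010 = 34978

34978


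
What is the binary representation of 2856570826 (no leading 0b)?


2856570826 = 10101010010000111100111111001010 in binary

10101010010000111100111111001010


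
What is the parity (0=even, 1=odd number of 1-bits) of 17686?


0b100010100010110 has 6 ones => parity 0

0


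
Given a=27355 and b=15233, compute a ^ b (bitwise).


27355 ^ 15233 = 20826

20826


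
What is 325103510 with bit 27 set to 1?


325103510 | (1 << 27) = 325103510 | 134217728 = 459321238

459321238


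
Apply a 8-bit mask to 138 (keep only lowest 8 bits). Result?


138 & 255 = 138

138


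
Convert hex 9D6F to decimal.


9D6F hex = 40303 decimal

40303


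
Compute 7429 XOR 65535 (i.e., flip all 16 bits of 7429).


7429 ^ 65535 = 58106

58106


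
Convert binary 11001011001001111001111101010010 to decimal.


11001011001001111001111101010010 in decimal = 3408371538

3408371538


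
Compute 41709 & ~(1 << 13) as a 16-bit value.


41709 & ~(1 << 13) = 33517

33517


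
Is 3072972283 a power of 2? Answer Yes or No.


0b10110111001010011101010111111011. Multiple bits set => No

No


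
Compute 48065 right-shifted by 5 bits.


0b1011101111000001 >> 5 = 0b10111011110 = 1502

1502


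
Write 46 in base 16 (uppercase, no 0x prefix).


46 = 2E hex

2E


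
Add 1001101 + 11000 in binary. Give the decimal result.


1001101 + 11000 = 1100101 = 101

101


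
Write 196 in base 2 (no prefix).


196 = 11000100 in binary

11000100


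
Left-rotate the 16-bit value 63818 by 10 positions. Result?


Rotate 0b1111100101001010 left by 10 (16-bit) = 0b10101111100101 = 11237

11237


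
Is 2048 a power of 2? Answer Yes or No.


0b100000000000. Only one bit set => Yes

Yes


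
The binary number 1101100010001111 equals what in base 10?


1101100010001111 in decimal = 55439

55439


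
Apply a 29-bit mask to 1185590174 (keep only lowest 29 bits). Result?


1185590174 & 536870911 = 111848350

111848350


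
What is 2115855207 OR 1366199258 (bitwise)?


0b1111110000111010110001101100111 | 0b1010001011011101000101111011010 = 0b1111111011111111110101111111111 = 2139089919

2139089919


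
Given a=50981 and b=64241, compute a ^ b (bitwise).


50981 ^ 64241 = 15828

15828


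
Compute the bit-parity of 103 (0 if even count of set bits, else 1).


0b1100111 has 5 ones => parity 1

1


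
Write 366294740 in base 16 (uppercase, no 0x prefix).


366294740 = 15D536D4 hex

15D536D4


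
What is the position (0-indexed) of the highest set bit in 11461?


0b10110011000101. Highest set bit at position 13

13


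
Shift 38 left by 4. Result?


0b100110 << 4 = 0b1001100000 = 608

608


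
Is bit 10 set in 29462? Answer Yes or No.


0b111001100010110, bit 10 = 0. No

No


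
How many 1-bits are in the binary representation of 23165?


0b101101001111101 has 10 set bits

10


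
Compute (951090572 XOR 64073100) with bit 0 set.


Step 1: 951090572 ^ 64073100 = 996265984
Step 2: 996265984 | (1 << 0) = 996265984 | 1 = 996265985

996265985


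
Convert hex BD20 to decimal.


BD20 hex = 48416 decimal

48416


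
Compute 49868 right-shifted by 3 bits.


0b1100001011001100 >> 3 = 0b1100001011001 = 6233

6233


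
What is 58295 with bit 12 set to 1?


58295 | (1 << 12) = 58295 | 4096 = 62391

62391


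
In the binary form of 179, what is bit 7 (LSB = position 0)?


0b10110011, position 7 = 1

1


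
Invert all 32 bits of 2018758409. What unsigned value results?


2018758409 ^ 4294967295 = 2276208886

2276208886


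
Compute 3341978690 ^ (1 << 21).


3341978690 ^ (1 << 21) = 3341978690 ^ 2097152 = 3339881538

3339881538


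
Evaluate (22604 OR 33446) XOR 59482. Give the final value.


Step 1: 22604 | 33446 = 56046
Step 2: 56046 ^ 59482 = 12980

12980


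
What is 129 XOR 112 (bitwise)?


0b10000001 ^ 0b1110000 = 0b11110001 = 241

241


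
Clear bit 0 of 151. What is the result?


151 & ~(1 << 0) = 150

150


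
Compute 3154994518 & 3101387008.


0b10111100000011010110010101010110 & 0b10111000110110110110100100000000 = 0b10111000000010010110000100000000 = 3087622400

3087622400


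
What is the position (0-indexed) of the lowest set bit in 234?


0b11101010. Lowest set bit at position 1

1


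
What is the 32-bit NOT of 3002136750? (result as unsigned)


~0b10110010111100001111100010101110 = 0b1001101000011110000011101010001 = 1292830545 (32-bit unsigned)

1292830545


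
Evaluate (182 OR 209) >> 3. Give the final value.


Step 1: 182 | 209 = 247
Step 2: 247 >> 3 = 30

30


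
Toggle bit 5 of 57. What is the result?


57 ^ (1 << 5) = 57 ^ 32 = 25

25


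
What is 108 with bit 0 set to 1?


108 | (1 << 0) = 108 | 1 = 109

109


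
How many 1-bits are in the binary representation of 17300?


0b100001110010100 has 6 set bits

6


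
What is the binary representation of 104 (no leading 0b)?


104 = 1101000 in binary

1101000


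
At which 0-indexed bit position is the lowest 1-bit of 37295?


0b1001000110101111. Lowest set bit at position 0

0


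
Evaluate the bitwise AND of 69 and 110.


0b1000101 & 0b1101110 = 0b1000100 = 68

68


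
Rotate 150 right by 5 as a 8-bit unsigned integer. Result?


Rotate 0b10010110 right by 5 (8-bit) = 0b10110100 = 180

180


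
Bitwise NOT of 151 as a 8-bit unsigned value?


~0b10010111 = 0b1101000 = 104 (8-bit unsigned)

104


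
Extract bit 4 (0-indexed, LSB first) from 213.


0b11010101, position 4 = 1

1


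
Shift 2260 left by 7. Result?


0b100011010100 << 7 = 0b1000110101000000000 = 289280

289280


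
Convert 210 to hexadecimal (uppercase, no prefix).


210 = D2 hex

D2


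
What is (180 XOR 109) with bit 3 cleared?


Step 1: 180 ^ 109 = 217
Step 2: 217 & ~(1 << 3) = 209

209


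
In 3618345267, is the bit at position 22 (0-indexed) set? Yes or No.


0b11010111101010111001000100110011, bit 22 = 0. No

No


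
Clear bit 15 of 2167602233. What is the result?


2167602233 & ~(1 << 15) = 2167569465

2167569465


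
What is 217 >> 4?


0b11011001 >> 4 = 0b1101 = 13

13


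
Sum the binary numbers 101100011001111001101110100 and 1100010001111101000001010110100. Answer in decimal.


101100011001111001101110100 + 1100010001111101000001010110100 = 1100111110010110111011000101000 = 1741387304

1741387304


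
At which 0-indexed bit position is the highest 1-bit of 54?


0b110110. Highest set bit at position 5

5


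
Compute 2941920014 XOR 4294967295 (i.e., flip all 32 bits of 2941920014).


2941920014 ^ 4294967295 = 1353047281

1353047281


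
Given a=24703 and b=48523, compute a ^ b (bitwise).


24703 ^ 48523 = 56820

56820


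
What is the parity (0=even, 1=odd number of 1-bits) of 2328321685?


0b10001010110001110101111010010101 has 17 ones => parity 1

1


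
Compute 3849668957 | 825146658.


0b11100101011101010100100101011101 | 0b110001001011101011110100100010 = 0b11110101011111111111110101111111 = 4118805887

4118805887


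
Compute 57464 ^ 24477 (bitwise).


0b1110000001111000 ^ 0b101111110011101 = 0b1011111111100101 = 49125

49125


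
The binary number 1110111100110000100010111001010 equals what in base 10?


1110111100110000100010111001010 in decimal = 2006468042

2006468042


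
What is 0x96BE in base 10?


96BE hex = 38590 decimal

38590


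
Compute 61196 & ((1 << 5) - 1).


61196 & 31 = 12

12


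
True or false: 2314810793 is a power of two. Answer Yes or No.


0b10001001111110010011010110101001. Multiple bits set => No

No


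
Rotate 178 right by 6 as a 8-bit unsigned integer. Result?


Rotate 0b10110010 right by 6 (8-bit) = 0b11001010 = 202

202


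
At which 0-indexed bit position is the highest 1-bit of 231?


0b11100111. Highest set bit at position 7

7


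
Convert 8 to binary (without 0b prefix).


8 = 1000 in binary

1000


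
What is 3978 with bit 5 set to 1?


3978 | (1 << 5) = 3978 | 32 = 4010

4010


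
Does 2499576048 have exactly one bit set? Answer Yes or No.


0b10010100111111001000000011110000. Multiple bits set => No

No


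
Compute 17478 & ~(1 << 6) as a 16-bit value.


17478 & ~(1 << 6) = 17414

17414


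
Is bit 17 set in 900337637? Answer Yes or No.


0b110101101010100000111111100101, bit 17 = 1. Yes

Yes


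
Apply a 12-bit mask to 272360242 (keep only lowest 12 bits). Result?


272360242 & 4095 = 818

818


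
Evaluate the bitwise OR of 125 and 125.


0b1111101 | 0b1111101 = 0b1111101 = 125

125


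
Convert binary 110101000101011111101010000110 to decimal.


110101000101011111101010000110 in decimal = 890632838

890632838


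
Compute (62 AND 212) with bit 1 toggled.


Step 1: 62 & 212 = 20
Step 2: 20 ^ (1 << 1) = 20 ^ 2 = 22

22


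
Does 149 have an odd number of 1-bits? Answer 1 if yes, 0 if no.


0b10010101 has 4 ones => parity 0

0


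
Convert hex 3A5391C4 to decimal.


3A5391C4 hex = 978555332 decimal

978555332


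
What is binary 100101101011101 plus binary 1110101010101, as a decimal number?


100101101011101 + 1110101010101 = 110100010110010 = 26802

26802


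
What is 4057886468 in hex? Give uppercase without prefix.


4057886468 = F1DE6F04 hex

F1DE6F04


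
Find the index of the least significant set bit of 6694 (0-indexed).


0b1101000100110. Lowest set bit at position 1

1


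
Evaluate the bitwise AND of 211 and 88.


0b11010011 & 0b1011000 = 0b1010000 = 80

80


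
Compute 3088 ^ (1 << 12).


3088 ^ (1 << 12) = 3088 ^ 4096 = 7184

7184


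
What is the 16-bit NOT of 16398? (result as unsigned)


~0b100000000001110 = 0b1011111111110001 = 49137 (16-bit unsigned)

49137


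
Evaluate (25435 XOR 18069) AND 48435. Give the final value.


Step 1: 25435 ^ 18069 = 9678
Step 2: 9678 & 48435 = 9474

9474


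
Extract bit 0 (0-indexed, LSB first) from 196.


0b11000100, position 0 = 0

0


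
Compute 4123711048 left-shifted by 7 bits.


0b11110101110010101101011001001000 << 7 = 0b111101011100101011010110010010000000000 = 527835014144

527835014144


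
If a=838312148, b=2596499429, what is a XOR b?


838312148 ^ 2596499429 = 2872364849

2872364849


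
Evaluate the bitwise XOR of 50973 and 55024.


0b1100011100011101 ^ 0b1101011011110000 = 0b1000111101101 = 4589

4589


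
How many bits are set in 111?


0b1101111 has 6 set bits

6


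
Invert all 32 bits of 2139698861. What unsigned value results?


2139698861 ^ 4294967295 = 2155268434

2155268434


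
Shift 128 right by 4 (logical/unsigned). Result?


0b10000000 >> 4 = 0b1000 = 8

8


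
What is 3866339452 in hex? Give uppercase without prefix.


3866339452 = E673A87C hex

E673A87C


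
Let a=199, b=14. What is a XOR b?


199 ^ 14 = 201

201


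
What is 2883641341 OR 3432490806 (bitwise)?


0b10101011111000001101111111111101 | 0b11001100100101111010011100110110 = 0b11101111111101111111111111111111 = 4026007551

4026007551


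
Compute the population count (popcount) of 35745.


0b1000101110100001 has 7 set bits

7


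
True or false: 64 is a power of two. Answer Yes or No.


0b1000000. Only one bit set => Yes

Yes


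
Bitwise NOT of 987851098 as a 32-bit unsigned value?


~0b111010111000010110100101011010 = 0b11000101000111101001011010100101 = 3307116197 (32-bit unsigned)

3307116197


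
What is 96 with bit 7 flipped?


96 ^ (1 << 7) = 96 ^ 128 = 224

224


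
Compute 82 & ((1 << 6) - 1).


82 & 63 = 18

18


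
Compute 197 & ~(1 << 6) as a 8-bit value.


197 & ~(1 << 6) = 133

133


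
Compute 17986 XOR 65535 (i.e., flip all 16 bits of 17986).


17986 ^ 65535 = 47549

47549


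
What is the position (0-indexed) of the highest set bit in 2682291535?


0b10011111111000001000010101001111. Highest set bit at position 31

31


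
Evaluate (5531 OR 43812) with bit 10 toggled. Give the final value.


Step 1: 5531 | 43812 = 49087
Step 2: 49087 ^ (1 << 10) = 49087 ^ 1024 = 48063

48063


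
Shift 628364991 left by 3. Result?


0b100101011101000001011010111111 << 3 = 0b100101011101000001011010111111000 = 5026919928

5026919928


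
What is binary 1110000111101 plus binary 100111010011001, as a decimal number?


1110000111101 + 100111010011001 = 110101011010110 = 27350

27350


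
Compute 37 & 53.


0b100101 & 0b110101 = 0b100101 = 37

37


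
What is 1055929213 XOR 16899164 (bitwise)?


0b111110111100000011001101111101 ^ 0b1000000011101110001011100 = 0b111111111100011110111100100001 = 1072820001

1072820001


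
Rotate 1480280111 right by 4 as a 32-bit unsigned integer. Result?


Rotate 0b1011000001110110100100000101111 right by 4 (32-bit) = 0b11110101100000111011010010000010 = 4119049346

4119049346


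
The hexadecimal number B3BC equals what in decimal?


B3BC hex = 46012 decimal

46012


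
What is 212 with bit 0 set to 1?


212 | (1 << 0) = 212 | 1 = 213

213


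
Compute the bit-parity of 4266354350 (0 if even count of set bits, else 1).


0b11111110010010110110011010101110 has 20 ones => parity 0

0


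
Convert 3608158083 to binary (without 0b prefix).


3608158083 = 11010111000100000001111110000011 in binary

11010111000100000001111110000011


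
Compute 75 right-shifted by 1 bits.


0b1001011 >> 1 = 0b100101 = 37

37


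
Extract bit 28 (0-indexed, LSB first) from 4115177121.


0b11110101010010001001111010100001, position 28 = 1

1


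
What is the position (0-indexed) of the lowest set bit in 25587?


0b110001111110011. Lowest set bit at position 0

0


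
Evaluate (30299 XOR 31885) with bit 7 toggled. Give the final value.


Step 1: 30299 ^ 31885 = 2774
Step 2: 2774 ^ (1 << 7) = 2774 ^ 128 = 2646

2646


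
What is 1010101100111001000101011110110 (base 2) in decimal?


1010101100111001000101011110110 in decimal = 1436322550

1436322550


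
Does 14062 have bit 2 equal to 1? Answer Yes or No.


0b11011011101110, bit 2 = 1. Yes

Yes


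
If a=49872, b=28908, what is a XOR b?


49872 ^ 28908 = 45628

45628


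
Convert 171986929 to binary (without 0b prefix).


171986929 = 1010010000000100111111110001 in binary

1010010000000100111111110001


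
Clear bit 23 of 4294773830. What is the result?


4294773830 & ~(1 << 23) = 4286385222

4286385222


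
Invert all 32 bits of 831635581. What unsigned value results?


831635581 ^ 4294967295 = 3463331714

3463331714


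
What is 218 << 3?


0b11011010 << 3 = 0b11011010000 = 1744

1744


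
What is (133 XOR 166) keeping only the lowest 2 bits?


Step 1: 133 ^ 166 = 35
Step 2: 35 & 3 = 3

3


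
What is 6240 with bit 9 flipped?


6240 ^ (1 << 9) = 6240 ^ 512 = 6752

6752


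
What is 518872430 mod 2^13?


518872430 & 8191 = 7534

7534


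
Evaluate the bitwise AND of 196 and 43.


0b11000100 & 0b101011 = 0b0 = 0

0


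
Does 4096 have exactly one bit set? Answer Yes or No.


0b1000000000000. Only one bit set => Yes

Yes


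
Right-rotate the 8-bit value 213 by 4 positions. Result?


Rotate 0b11010101 right by 4 (8-bit) = 0b1011101 = 93

93


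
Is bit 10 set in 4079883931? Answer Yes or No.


0b11110011001011100001011010011011, bit 10 = 1. Yes

Yes
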